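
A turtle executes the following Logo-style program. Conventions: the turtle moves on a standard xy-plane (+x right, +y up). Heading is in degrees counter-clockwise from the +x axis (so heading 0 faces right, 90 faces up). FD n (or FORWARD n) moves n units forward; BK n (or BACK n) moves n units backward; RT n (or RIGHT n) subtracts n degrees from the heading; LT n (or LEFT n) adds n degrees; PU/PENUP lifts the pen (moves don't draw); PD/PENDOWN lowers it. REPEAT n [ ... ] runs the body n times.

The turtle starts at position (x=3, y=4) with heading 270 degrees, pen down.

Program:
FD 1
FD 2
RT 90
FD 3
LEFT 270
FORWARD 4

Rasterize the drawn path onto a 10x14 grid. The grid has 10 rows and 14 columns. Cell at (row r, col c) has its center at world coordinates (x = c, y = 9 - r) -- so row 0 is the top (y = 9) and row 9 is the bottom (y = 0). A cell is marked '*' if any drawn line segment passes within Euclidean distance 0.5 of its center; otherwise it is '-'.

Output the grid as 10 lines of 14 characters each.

Answer: --------------
--------------
--------------
--------------
*-------------
*--*----------
*--*----------
*--*----------
****----------
--------------

Derivation:
Segment 0: (3,4) -> (3,3)
Segment 1: (3,3) -> (3,1)
Segment 2: (3,1) -> (-0,1)
Segment 3: (-0,1) -> (0,5)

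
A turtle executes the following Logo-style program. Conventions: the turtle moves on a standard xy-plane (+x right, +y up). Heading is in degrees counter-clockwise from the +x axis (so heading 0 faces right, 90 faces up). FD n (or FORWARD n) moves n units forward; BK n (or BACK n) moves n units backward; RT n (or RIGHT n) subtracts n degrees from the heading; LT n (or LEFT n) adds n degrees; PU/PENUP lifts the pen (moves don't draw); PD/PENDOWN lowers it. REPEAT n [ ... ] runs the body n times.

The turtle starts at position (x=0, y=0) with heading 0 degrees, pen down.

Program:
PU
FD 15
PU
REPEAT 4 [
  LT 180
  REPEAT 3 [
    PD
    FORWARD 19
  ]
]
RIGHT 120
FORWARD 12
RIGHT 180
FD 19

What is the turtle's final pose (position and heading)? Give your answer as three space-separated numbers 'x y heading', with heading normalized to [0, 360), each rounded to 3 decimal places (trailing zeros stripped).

Executing turtle program step by step:
Start: pos=(0,0), heading=0, pen down
PU: pen up
FD 15: (0,0) -> (15,0) [heading=0, move]
PU: pen up
REPEAT 4 [
  -- iteration 1/4 --
  LT 180: heading 0 -> 180
  REPEAT 3 [
    -- iteration 1/3 --
    PD: pen down
    FD 19: (15,0) -> (-4,0) [heading=180, draw]
    -- iteration 2/3 --
    PD: pen down
    FD 19: (-4,0) -> (-23,0) [heading=180, draw]
    -- iteration 3/3 --
    PD: pen down
    FD 19: (-23,0) -> (-42,0) [heading=180, draw]
  ]
  -- iteration 2/4 --
  LT 180: heading 180 -> 0
  REPEAT 3 [
    -- iteration 1/3 --
    PD: pen down
    FD 19: (-42,0) -> (-23,0) [heading=0, draw]
    -- iteration 2/3 --
    PD: pen down
    FD 19: (-23,0) -> (-4,0) [heading=0, draw]
    -- iteration 3/3 --
    PD: pen down
    FD 19: (-4,0) -> (15,0) [heading=0, draw]
  ]
  -- iteration 3/4 --
  LT 180: heading 0 -> 180
  REPEAT 3 [
    -- iteration 1/3 --
    PD: pen down
    FD 19: (15,0) -> (-4,0) [heading=180, draw]
    -- iteration 2/3 --
    PD: pen down
    FD 19: (-4,0) -> (-23,0) [heading=180, draw]
    -- iteration 3/3 --
    PD: pen down
    FD 19: (-23,0) -> (-42,0) [heading=180, draw]
  ]
  -- iteration 4/4 --
  LT 180: heading 180 -> 0
  REPEAT 3 [
    -- iteration 1/3 --
    PD: pen down
    FD 19: (-42,0) -> (-23,0) [heading=0, draw]
    -- iteration 2/3 --
    PD: pen down
    FD 19: (-23,0) -> (-4,0) [heading=0, draw]
    -- iteration 3/3 --
    PD: pen down
    FD 19: (-4,0) -> (15,0) [heading=0, draw]
  ]
]
RT 120: heading 0 -> 240
FD 12: (15,0) -> (9,-10.392) [heading=240, draw]
RT 180: heading 240 -> 60
FD 19: (9,-10.392) -> (18.5,6.062) [heading=60, draw]
Final: pos=(18.5,6.062), heading=60, 14 segment(s) drawn

Answer: 18.5 6.062 60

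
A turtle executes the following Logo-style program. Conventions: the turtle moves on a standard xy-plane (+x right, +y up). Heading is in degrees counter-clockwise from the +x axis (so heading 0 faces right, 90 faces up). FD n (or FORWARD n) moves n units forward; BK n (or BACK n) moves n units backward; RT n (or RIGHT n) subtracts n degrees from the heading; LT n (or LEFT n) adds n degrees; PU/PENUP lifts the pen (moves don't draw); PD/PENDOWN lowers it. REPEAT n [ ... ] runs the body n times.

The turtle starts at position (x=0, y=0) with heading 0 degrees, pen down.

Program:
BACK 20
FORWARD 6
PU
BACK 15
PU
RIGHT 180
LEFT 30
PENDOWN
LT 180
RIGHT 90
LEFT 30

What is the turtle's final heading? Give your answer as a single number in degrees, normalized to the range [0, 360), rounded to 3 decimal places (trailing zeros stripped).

Executing turtle program step by step:
Start: pos=(0,0), heading=0, pen down
BK 20: (0,0) -> (-20,0) [heading=0, draw]
FD 6: (-20,0) -> (-14,0) [heading=0, draw]
PU: pen up
BK 15: (-14,0) -> (-29,0) [heading=0, move]
PU: pen up
RT 180: heading 0 -> 180
LT 30: heading 180 -> 210
PD: pen down
LT 180: heading 210 -> 30
RT 90: heading 30 -> 300
LT 30: heading 300 -> 330
Final: pos=(-29,0), heading=330, 2 segment(s) drawn

Answer: 330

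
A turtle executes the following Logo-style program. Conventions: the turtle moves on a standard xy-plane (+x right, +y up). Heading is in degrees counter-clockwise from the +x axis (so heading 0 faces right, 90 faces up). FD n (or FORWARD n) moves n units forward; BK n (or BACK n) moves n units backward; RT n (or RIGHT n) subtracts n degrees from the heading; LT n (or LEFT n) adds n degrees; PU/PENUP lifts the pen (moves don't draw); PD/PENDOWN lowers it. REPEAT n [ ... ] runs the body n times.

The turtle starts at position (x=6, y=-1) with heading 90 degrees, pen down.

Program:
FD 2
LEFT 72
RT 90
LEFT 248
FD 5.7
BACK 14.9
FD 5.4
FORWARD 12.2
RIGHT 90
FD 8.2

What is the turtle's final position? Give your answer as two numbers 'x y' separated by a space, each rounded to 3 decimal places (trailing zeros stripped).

Executing turtle program step by step:
Start: pos=(6,-1), heading=90, pen down
FD 2: (6,-1) -> (6,1) [heading=90, draw]
LT 72: heading 90 -> 162
RT 90: heading 162 -> 72
LT 248: heading 72 -> 320
FD 5.7: (6,1) -> (10.366,-2.664) [heading=320, draw]
BK 14.9: (10.366,-2.664) -> (-1.048,6.914) [heading=320, draw]
FD 5.4: (-1.048,6.914) -> (3.089,3.443) [heading=320, draw]
FD 12.2: (3.089,3.443) -> (12.435,-4.399) [heading=320, draw]
RT 90: heading 320 -> 230
FD 8.2: (12.435,-4.399) -> (7.164,-10.681) [heading=230, draw]
Final: pos=(7.164,-10.681), heading=230, 6 segment(s) drawn

Answer: 7.164 -10.681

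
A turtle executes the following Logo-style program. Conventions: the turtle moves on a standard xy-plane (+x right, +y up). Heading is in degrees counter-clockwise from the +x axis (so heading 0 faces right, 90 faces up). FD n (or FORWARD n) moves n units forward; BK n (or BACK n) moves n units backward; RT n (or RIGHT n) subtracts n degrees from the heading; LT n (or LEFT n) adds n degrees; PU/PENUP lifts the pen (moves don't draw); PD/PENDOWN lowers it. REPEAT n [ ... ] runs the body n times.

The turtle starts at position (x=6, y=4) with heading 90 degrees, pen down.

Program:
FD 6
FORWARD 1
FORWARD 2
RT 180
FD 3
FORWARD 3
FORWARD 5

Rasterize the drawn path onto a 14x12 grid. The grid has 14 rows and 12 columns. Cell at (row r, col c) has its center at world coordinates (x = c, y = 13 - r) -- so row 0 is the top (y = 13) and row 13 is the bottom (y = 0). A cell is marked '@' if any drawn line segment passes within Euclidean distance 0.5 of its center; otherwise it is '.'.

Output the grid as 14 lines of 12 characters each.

Answer: ......@.....
......@.....
......@.....
......@.....
......@.....
......@.....
......@.....
......@.....
......@.....
......@.....
......@.....
......@.....
............
............

Derivation:
Segment 0: (6,4) -> (6,10)
Segment 1: (6,10) -> (6,11)
Segment 2: (6,11) -> (6,13)
Segment 3: (6,13) -> (6,10)
Segment 4: (6,10) -> (6,7)
Segment 5: (6,7) -> (6,2)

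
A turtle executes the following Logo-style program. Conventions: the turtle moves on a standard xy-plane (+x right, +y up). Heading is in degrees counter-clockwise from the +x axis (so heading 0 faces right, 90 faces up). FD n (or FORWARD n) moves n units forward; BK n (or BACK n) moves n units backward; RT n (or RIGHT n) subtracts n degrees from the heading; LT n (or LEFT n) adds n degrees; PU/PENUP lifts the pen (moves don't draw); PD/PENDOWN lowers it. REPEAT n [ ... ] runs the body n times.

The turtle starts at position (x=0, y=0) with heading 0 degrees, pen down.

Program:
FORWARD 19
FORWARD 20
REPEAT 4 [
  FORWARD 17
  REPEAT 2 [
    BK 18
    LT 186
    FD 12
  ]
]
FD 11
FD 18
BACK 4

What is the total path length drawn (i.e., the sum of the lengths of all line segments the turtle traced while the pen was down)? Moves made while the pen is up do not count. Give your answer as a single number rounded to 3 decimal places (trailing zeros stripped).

Answer: 380

Derivation:
Executing turtle program step by step:
Start: pos=(0,0), heading=0, pen down
FD 19: (0,0) -> (19,0) [heading=0, draw]
FD 20: (19,0) -> (39,0) [heading=0, draw]
REPEAT 4 [
  -- iteration 1/4 --
  FD 17: (39,0) -> (56,0) [heading=0, draw]
  REPEAT 2 [
    -- iteration 1/2 --
    BK 18: (56,0) -> (38,0) [heading=0, draw]
    LT 186: heading 0 -> 186
    FD 12: (38,0) -> (26.066,-1.254) [heading=186, draw]
    -- iteration 2/2 --
    BK 18: (26.066,-1.254) -> (43.967,0.627) [heading=186, draw]
    LT 186: heading 186 -> 12
    FD 12: (43.967,0.627) -> (55.705,3.122) [heading=12, draw]
  ]
  -- iteration 2/4 --
  FD 17: (55.705,3.122) -> (72.333,6.657) [heading=12, draw]
  REPEAT 2 [
    -- iteration 1/2 --
    BK 18: (72.333,6.657) -> (54.727,2.914) [heading=12, draw]
    LT 186: heading 12 -> 198
    FD 12: (54.727,2.914) -> (43.314,-0.794) [heading=198, draw]
    -- iteration 2/2 --
    BK 18: (43.314,-0.794) -> (60.433,4.768) [heading=198, draw]
    LT 186: heading 198 -> 24
    FD 12: (60.433,4.768) -> (71.396,9.649) [heading=24, draw]
  ]
  -- iteration 3/4 --
  FD 17: (71.396,9.649) -> (86.926,16.564) [heading=24, draw]
  REPEAT 2 [
    -- iteration 1/2 --
    BK 18: (86.926,16.564) -> (70.482,9.242) [heading=24, draw]
    LT 186: heading 24 -> 210
    FD 12: (70.482,9.242) -> (60.09,3.242) [heading=210, draw]
    -- iteration 2/2 --
    BK 18: (60.09,3.242) -> (75.678,12.242) [heading=210, draw]
    LT 186: heading 210 -> 36
    FD 12: (75.678,12.242) -> (85.386,19.296) [heading=36, draw]
  ]
  -- iteration 4/4 --
  FD 17: (85.386,19.296) -> (99.14,29.288) [heading=36, draw]
  REPEAT 2 [
    -- iteration 1/2 --
    BK 18: (99.14,29.288) -> (84.577,18.708) [heading=36, draw]
    LT 186: heading 36 -> 222
    FD 12: (84.577,18.708) -> (75.66,10.678) [heading=222, draw]
    -- iteration 2/2 --
    BK 18: (75.66,10.678) -> (89.036,22.723) [heading=222, draw]
    LT 186: heading 222 -> 48
    FD 12: (89.036,22.723) -> (97.066,31.641) [heading=48, draw]
  ]
]
FD 11: (97.066,31.641) -> (104.426,39.815) [heading=48, draw]
FD 18: (104.426,39.815) -> (116.471,53.192) [heading=48, draw]
BK 4: (116.471,53.192) -> (113.794,50.219) [heading=48, draw]
Final: pos=(113.794,50.219), heading=48, 25 segment(s) drawn

Segment lengths:
  seg 1: (0,0) -> (19,0), length = 19
  seg 2: (19,0) -> (39,0), length = 20
  seg 3: (39,0) -> (56,0), length = 17
  seg 4: (56,0) -> (38,0), length = 18
  seg 5: (38,0) -> (26.066,-1.254), length = 12
  seg 6: (26.066,-1.254) -> (43.967,0.627), length = 18
  seg 7: (43.967,0.627) -> (55.705,3.122), length = 12
  seg 8: (55.705,3.122) -> (72.333,6.657), length = 17
  seg 9: (72.333,6.657) -> (54.727,2.914), length = 18
  seg 10: (54.727,2.914) -> (43.314,-0.794), length = 12
  seg 11: (43.314,-0.794) -> (60.433,4.768), length = 18
  seg 12: (60.433,4.768) -> (71.396,9.649), length = 12
  seg 13: (71.396,9.649) -> (86.926,16.564), length = 17
  seg 14: (86.926,16.564) -> (70.482,9.242), length = 18
  seg 15: (70.482,9.242) -> (60.09,3.242), length = 12
  seg 16: (60.09,3.242) -> (75.678,12.242), length = 18
  seg 17: (75.678,12.242) -> (85.386,19.296), length = 12
  seg 18: (85.386,19.296) -> (99.14,29.288), length = 17
  seg 19: (99.14,29.288) -> (84.577,18.708), length = 18
  seg 20: (84.577,18.708) -> (75.66,10.678), length = 12
  seg 21: (75.66,10.678) -> (89.036,22.723), length = 18
  seg 22: (89.036,22.723) -> (97.066,31.641), length = 12
  seg 23: (97.066,31.641) -> (104.426,39.815), length = 11
  seg 24: (104.426,39.815) -> (116.471,53.192), length = 18
  seg 25: (116.471,53.192) -> (113.794,50.219), length = 4
Total = 380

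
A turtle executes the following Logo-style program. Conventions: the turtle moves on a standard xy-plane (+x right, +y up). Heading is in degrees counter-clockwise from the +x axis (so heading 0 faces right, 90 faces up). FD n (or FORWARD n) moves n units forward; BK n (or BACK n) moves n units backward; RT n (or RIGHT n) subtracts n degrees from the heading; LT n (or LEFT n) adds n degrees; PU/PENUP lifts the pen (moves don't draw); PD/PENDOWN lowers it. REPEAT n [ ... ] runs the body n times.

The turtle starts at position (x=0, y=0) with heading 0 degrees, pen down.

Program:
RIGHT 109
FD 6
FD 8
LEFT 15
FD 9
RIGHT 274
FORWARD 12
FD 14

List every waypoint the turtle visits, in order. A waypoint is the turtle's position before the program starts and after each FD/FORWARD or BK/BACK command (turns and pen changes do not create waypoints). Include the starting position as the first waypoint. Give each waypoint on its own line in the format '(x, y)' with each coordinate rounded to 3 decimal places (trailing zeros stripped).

Executing turtle program step by step:
Start: pos=(0,0), heading=0, pen down
RT 109: heading 0 -> 251
FD 6: (0,0) -> (-1.953,-5.673) [heading=251, draw]
FD 8: (-1.953,-5.673) -> (-4.558,-13.237) [heading=251, draw]
LT 15: heading 251 -> 266
FD 9: (-4.558,-13.237) -> (-5.186,-22.215) [heading=266, draw]
RT 274: heading 266 -> 352
FD 12: (-5.186,-22.215) -> (6.697,-23.885) [heading=352, draw]
FD 14: (6.697,-23.885) -> (20.561,-25.834) [heading=352, draw]
Final: pos=(20.561,-25.834), heading=352, 5 segment(s) drawn
Waypoints (6 total):
(0, 0)
(-1.953, -5.673)
(-4.558, -13.237)
(-5.186, -22.215)
(6.697, -23.885)
(20.561, -25.834)

Answer: (0, 0)
(-1.953, -5.673)
(-4.558, -13.237)
(-5.186, -22.215)
(6.697, -23.885)
(20.561, -25.834)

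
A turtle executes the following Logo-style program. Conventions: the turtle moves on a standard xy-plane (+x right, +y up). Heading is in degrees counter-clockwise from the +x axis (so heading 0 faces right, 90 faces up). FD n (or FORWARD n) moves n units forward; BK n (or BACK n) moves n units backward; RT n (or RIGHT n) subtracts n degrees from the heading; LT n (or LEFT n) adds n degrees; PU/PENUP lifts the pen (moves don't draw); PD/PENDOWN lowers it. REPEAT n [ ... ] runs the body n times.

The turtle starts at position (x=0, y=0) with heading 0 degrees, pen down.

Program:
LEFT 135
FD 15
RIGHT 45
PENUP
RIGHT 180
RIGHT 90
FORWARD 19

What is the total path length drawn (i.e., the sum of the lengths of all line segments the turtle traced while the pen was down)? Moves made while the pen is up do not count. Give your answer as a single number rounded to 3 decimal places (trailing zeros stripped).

Answer: 15

Derivation:
Executing turtle program step by step:
Start: pos=(0,0), heading=0, pen down
LT 135: heading 0 -> 135
FD 15: (0,0) -> (-10.607,10.607) [heading=135, draw]
RT 45: heading 135 -> 90
PU: pen up
RT 180: heading 90 -> 270
RT 90: heading 270 -> 180
FD 19: (-10.607,10.607) -> (-29.607,10.607) [heading=180, move]
Final: pos=(-29.607,10.607), heading=180, 1 segment(s) drawn

Segment lengths:
  seg 1: (0,0) -> (-10.607,10.607), length = 15
Total = 15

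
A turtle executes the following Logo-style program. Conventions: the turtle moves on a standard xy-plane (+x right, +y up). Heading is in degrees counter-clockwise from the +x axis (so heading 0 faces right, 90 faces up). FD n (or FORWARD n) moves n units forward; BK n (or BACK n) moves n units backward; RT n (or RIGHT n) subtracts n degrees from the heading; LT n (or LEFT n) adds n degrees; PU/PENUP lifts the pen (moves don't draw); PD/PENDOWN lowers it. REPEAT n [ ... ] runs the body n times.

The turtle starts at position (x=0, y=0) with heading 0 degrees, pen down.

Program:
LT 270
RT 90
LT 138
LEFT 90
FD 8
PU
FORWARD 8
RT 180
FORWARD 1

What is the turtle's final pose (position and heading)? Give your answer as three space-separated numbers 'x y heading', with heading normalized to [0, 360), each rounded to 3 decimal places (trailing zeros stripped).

Executing turtle program step by step:
Start: pos=(0,0), heading=0, pen down
LT 270: heading 0 -> 270
RT 90: heading 270 -> 180
LT 138: heading 180 -> 318
LT 90: heading 318 -> 48
FD 8: (0,0) -> (5.353,5.945) [heading=48, draw]
PU: pen up
FD 8: (5.353,5.945) -> (10.706,11.89) [heading=48, move]
RT 180: heading 48 -> 228
FD 1: (10.706,11.89) -> (10.037,11.147) [heading=228, move]
Final: pos=(10.037,11.147), heading=228, 1 segment(s) drawn

Answer: 10.037 11.147 228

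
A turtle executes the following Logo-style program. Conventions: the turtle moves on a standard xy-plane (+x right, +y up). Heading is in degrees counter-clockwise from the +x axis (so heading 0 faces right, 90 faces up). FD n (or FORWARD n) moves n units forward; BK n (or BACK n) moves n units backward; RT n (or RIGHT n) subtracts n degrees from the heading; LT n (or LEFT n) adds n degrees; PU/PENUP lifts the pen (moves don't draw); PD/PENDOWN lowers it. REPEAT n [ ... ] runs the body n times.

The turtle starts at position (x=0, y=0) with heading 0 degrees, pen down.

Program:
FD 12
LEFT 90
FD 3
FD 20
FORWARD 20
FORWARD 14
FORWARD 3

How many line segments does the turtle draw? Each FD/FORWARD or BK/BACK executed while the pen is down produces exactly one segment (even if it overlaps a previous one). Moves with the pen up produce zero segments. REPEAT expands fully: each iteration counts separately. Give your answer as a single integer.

Answer: 6

Derivation:
Executing turtle program step by step:
Start: pos=(0,0), heading=0, pen down
FD 12: (0,0) -> (12,0) [heading=0, draw]
LT 90: heading 0 -> 90
FD 3: (12,0) -> (12,3) [heading=90, draw]
FD 20: (12,3) -> (12,23) [heading=90, draw]
FD 20: (12,23) -> (12,43) [heading=90, draw]
FD 14: (12,43) -> (12,57) [heading=90, draw]
FD 3: (12,57) -> (12,60) [heading=90, draw]
Final: pos=(12,60), heading=90, 6 segment(s) drawn
Segments drawn: 6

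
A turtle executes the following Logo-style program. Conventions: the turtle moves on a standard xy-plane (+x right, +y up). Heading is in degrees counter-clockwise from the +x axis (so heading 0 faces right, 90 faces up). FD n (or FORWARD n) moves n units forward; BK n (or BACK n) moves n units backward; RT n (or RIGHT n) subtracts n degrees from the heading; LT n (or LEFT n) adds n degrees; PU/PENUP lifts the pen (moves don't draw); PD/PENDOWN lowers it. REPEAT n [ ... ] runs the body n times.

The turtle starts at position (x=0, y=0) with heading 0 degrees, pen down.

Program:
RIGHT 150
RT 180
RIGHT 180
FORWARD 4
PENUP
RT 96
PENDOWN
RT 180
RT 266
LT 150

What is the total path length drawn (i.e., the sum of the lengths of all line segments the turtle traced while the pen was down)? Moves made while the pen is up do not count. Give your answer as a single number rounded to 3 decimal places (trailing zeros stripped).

Executing turtle program step by step:
Start: pos=(0,0), heading=0, pen down
RT 150: heading 0 -> 210
RT 180: heading 210 -> 30
RT 180: heading 30 -> 210
FD 4: (0,0) -> (-3.464,-2) [heading=210, draw]
PU: pen up
RT 96: heading 210 -> 114
PD: pen down
RT 180: heading 114 -> 294
RT 266: heading 294 -> 28
LT 150: heading 28 -> 178
Final: pos=(-3.464,-2), heading=178, 1 segment(s) drawn

Segment lengths:
  seg 1: (0,0) -> (-3.464,-2), length = 4
Total = 4

Answer: 4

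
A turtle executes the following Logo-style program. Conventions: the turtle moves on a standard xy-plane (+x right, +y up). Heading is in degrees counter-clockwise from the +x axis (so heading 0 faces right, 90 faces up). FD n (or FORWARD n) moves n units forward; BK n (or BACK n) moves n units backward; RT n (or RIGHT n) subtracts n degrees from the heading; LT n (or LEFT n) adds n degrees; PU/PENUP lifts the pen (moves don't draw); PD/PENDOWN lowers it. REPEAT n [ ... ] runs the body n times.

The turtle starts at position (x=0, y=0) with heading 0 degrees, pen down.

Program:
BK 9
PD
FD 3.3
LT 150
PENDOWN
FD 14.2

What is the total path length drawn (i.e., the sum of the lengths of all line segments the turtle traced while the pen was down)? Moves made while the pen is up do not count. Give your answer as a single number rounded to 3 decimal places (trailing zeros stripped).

Executing turtle program step by step:
Start: pos=(0,0), heading=0, pen down
BK 9: (0,0) -> (-9,0) [heading=0, draw]
PD: pen down
FD 3.3: (-9,0) -> (-5.7,0) [heading=0, draw]
LT 150: heading 0 -> 150
PD: pen down
FD 14.2: (-5.7,0) -> (-17.998,7.1) [heading=150, draw]
Final: pos=(-17.998,7.1), heading=150, 3 segment(s) drawn

Segment lengths:
  seg 1: (0,0) -> (-9,0), length = 9
  seg 2: (-9,0) -> (-5.7,0), length = 3.3
  seg 3: (-5.7,0) -> (-17.998,7.1), length = 14.2
Total = 26.5

Answer: 26.5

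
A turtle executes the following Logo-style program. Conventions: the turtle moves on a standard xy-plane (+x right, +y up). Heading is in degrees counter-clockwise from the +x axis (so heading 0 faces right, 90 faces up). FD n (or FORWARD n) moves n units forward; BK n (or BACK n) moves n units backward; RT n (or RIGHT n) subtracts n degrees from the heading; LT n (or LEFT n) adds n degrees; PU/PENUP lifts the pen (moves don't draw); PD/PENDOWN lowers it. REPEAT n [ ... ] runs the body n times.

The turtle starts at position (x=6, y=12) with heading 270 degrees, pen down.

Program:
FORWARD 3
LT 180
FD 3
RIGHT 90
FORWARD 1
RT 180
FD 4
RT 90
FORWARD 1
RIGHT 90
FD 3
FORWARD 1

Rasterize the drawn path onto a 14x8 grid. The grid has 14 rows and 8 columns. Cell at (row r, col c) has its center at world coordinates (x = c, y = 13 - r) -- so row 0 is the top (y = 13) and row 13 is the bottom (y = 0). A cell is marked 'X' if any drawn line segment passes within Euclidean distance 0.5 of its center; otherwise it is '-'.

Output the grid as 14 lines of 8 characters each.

Answer: ---XXXXX
---XXXXX
------X-
------X-
------X-
--------
--------
--------
--------
--------
--------
--------
--------
--------

Derivation:
Segment 0: (6,12) -> (6,9)
Segment 1: (6,9) -> (6,12)
Segment 2: (6,12) -> (7,12)
Segment 3: (7,12) -> (3,12)
Segment 4: (3,12) -> (3,13)
Segment 5: (3,13) -> (6,13)
Segment 6: (6,13) -> (7,13)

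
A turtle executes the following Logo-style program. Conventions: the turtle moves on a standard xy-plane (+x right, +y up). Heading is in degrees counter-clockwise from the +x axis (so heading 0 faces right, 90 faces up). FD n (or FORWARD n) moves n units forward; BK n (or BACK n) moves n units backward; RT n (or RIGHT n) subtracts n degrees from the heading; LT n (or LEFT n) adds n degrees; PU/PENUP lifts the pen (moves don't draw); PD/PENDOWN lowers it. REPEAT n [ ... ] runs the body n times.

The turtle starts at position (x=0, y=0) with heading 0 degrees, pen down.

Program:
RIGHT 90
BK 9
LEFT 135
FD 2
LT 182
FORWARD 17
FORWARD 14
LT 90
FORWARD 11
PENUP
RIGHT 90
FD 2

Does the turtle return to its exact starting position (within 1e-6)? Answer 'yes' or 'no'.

Executing turtle program step by step:
Start: pos=(0,0), heading=0, pen down
RT 90: heading 0 -> 270
BK 9: (0,0) -> (0,9) [heading=270, draw]
LT 135: heading 270 -> 45
FD 2: (0,9) -> (1.414,10.414) [heading=45, draw]
LT 182: heading 45 -> 227
FD 17: (1.414,10.414) -> (-10.18,-2.019) [heading=227, draw]
FD 14: (-10.18,-2.019) -> (-19.728,-12.258) [heading=227, draw]
LT 90: heading 227 -> 317
FD 11: (-19.728,-12.258) -> (-11.683,-19.76) [heading=317, draw]
PU: pen up
RT 90: heading 317 -> 227
FD 2: (-11.683,-19.76) -> (-13.047,-21.222) [heading=227, move]
Final: pos=(-13.047,-21.222), heading=227, 5 segment(s) drawn

Start position: (0, 0)
Final position: (-13.047, -21.222)
Distance = 24.912; >= 1e-6 -> NOT closed

Answer: no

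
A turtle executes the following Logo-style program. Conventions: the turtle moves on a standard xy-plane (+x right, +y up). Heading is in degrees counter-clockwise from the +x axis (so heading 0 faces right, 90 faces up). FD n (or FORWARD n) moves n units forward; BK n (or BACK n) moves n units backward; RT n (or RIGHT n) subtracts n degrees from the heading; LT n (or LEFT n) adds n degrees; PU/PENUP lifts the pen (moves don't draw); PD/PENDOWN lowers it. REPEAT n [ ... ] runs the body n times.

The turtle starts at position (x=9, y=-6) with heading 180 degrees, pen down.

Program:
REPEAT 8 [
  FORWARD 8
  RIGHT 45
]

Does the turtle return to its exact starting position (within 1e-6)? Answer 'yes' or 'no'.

Answer: yes

Derivation:
Executing turtle program step by step:
Start: pos=(9,-6), heading=180, pen down
REPEAT 8 [
  -- iteration 1/8 --
  FD 8: (9,-6) -> (1,-6) [heading=180, draw]
  RT 45: heading 180 -> 135
  -- iteration 2/8 --
  FD 8: (1,-6) -> (-4.657,-0.343) [heading=135, draw]
  RT 45: heading 135 -> 90
  -- iteration 3/8 --
  FD 8: (-4.657,-0.343) -> (-4.657,7.657) [heading=90, draw]
  RT 45: heading 90 -> 45
  -- iteration 4/8 --
  FD 8: (-4.657,7.657) -> (1,13.314) [heading=45, draw]
  RT 45: heading 45 -> 0
  -- iteration 5/8 --
  FD 8: (1,13.314) -> (9,13.314) [heading=0, draw]
  RT 45: heading 0 -> 315
  -- iteration 6/8 --
  FD 8: (9,13.314) -> (14.657,7.657) [heading=315, draw]
  RT 45: heading 315 -> 270
  -- iteration 7/8 --
  FD 8: (14.657,7.657) -> (14.657,-0.343) [heading=270, draw]
  RT 45: heading 270 -> 225
  -- iteration 8/8 --
  FD 8: (14.657,-0.343) -> (9,-6) [heading=225, draw]
  RT 45: heading 225 -> 180
]
Final: pos=(9,-6), heading=180, 8 segment(s) drawn

Start position: (9, -6)
Final position: (9, -6)
Distance = 0; < 1e-6 -> CLOSED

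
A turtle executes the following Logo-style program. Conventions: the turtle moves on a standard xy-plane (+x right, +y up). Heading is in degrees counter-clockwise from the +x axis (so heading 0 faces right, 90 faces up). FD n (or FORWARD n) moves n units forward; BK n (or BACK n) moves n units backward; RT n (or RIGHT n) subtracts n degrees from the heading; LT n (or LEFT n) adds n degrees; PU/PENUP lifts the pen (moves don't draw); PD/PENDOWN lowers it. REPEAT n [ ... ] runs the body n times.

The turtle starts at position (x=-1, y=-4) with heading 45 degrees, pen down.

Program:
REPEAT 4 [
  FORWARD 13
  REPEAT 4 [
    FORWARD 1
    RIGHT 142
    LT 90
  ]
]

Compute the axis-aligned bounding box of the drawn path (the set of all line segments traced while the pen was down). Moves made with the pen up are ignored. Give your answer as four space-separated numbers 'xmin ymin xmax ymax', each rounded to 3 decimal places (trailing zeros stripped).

Executing turtle program step by step:
Start: pos=(-1,-4), heading=45, pen down
REPEAT 4 [
  -- iteration 1/4 --
  FD 13: (-1,-4) -> (8.192,5.192) [heading=45, draw]
  REPEAT 4 [
    -- iteration 1/4 --
    FD 1: (8.192,5.192) -> (8.899,5.899) [heading=45, draw]
    RT 142: heading 45 -> 263
    LT 90: heading 263 -> 353
    -- iteration 2/4 --
    FD 1: (8.899,5.899) -> (9.892,5.778) [heading=353, draw]
    RT 142: heading 353 -> 211
    LT 90: heading 211 -> 301
    -- iteration 3/4 --
    FD 1: (9.892,5.778) -> (10.407,4.92) [heading=301, draw]
    RT 142: heading 301 -> 159
    LT 90: heading 159 -> 249
    -- iteration 4/4 --
    FD 1: (10.407,4.92) -> (10.049,3.987) [heading=249, draw]
    RT 142: heading 249 -> 107
    LT 90: heading 107 -> 197
  ]
  -- iteration 2/4 --
  FD 13: (10.049,3.987) -> (-2.383,0.186) [heading=197, draw]
  REPEAT 4 [
    -- iteration 1/4 --
    FD 1: (-2.383,0.186) -> (-3.34,-0.106) [heading=197, draw]
    RT 142: heading 197 -> 55
    LT 90: heading 55 -> 145
    -- iteration 2/4 --
    FD 1: (-3.34,-0.106) -> (-4.159,0.467) [heading=145, draw]
    RT 142: heading 145 -> 3
    LT 90: heading 3 -> 93
    -- iteration 3/4 --
    FD 1: (-4.159,0.467) -> (-4.211,1.466) [heading=93, draw]
    RT 142: heading 93 -> 311
    LT 90: heading 311 -> 41
    -- iteration 4/4 --
    FD 1: (-4.211,1.466) -> (-3.456,2.122) [heading=41, draw]
    RT 142: heading 41 -> 259
    LT 90: heading 259 -> 349
  ]
  -- iteration 3/4 --
  FD 13: (-3.456,2.122) -> (9.305,-0.359) [heading=349, draw]
  REPEAT 4 [
    -- iteration 1/4 --
    FD 1: (9.305,-0.359) -> (10.286,-0.549) [heading=349, draw]
    RT 142: heading 349 -> 207
    LT 90: heading 207 -> 297
    -- iteration 2/4 --
    FD 1: (10.286,-0.549) -> (10.74,-1.44) [heading=297, draw]
    RT 142: heading 297 -> 155
    LT 90: heading 155 -> 245
    -- iteration 3/4 --
    FD 1: (10.74,-1.44) -> (10.318,-2.347) [heading=245, draw]
    RT 142: heading 245 -> 103
    LT 90: heading 103 -> 193
    -- iteration 4/4 --
    FD 1: (10.318,-2.347) -> (9.343,-2.572) [heading=193, draw]
    RT 142: heading 193 -> 51
    LT 90: heading 51 -> 141
  ]
  -- iteration 4/4 --
  FD 13: (9.343,-2.572) -> (-0.759,5.61) [heading=141, draw]
  REPEAT 4 [
    -- iteration 1/4 --
    FD 1: (-0.759,5.61) -> (-1.537,6.239) [heading=141, draw]
    RT 142: heading 141 -> 359
    LT 90: heading 359 -> 89
    -- iteration 2/4 --
    FD 1: (-1.537,6.239) -> (-1.519,7.239) [heading=89, draw]
    RT 142: heading 89 -> 307
    LT 90: heading 307 -> 37
    -- iteration 3/4 --
    FD 1: (-1.519,7.239) -> (-0.721,7.84) [heading=37, draw]
    RT 142: heading 37 -> 255
    LT 90: heading 255 -> 345
    -- iteration 4/4 --
    FD 1: (-0.721,7.84) -> (0.245,7.582) [heading=345, draw]
    RT 142: heading 345 -> 203
    LT 90: heading 203 -> 293
  ]
]
Final: pos=(0.245,7.582), heading=293, 20 segment(s) drawn

Segment endpoints: x in {-4.211, -4.159, -3.456, -3.34, -2.383, -1.537, -1.519, -1, -0.759, -0.721, 0.245, 8.192, 8.899, 9.305, 9.343, 9.892, 10.049, 10.286, 10.318, 10.407, 10.74}, y in {-4, -2.572, -2.347, -1.44, -0.549, -0.359, -0.106, 0.186, 0.467, 1.466, 2.122, 3.987, 4.92, 5.192, 5.61, 5.778, 5.899, 6.239, 7.239, 7.582, 7.84}
xmin=-4.211, ymin=-4, xmax=10.74, ymax=7.84

Answer: -4.211 -4 10.74 7.84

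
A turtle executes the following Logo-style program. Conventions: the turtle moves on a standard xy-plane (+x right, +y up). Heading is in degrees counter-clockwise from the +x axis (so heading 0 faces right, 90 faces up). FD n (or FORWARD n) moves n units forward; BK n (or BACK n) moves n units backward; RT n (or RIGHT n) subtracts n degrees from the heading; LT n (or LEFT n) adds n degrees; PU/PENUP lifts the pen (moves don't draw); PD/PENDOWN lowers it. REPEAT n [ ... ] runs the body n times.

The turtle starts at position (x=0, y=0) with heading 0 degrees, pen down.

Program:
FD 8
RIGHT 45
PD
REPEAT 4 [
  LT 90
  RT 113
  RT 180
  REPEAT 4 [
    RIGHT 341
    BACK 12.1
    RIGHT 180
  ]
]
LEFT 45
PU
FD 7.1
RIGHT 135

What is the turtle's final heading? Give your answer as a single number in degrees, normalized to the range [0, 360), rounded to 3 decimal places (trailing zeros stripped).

Answer: 77

Derivation:
Executing turtle program step by step:
Start: pos=(0,0), heading=0, pen down
FD 8: (0,0) -> (8,0) [heading=0, draw]
RT 45: heading 0 -> 315
PD: pen down
REPEAT 4 [
  -- iteration 1/4 --
  LT 90: heading 315 -> 45
  RT 113: heading 45 -> 292
  RT 180: heading 292 -> 112
  REPEAT 4 [
    -- iteration 1/4 --
    RT 341: heading 112 -> 131
    BK 12.1: (8,0) -> (15.938,-9.132) [heading=131, draw]
    RT 180: heading 131 -> 311
    -- iteration 2/4 --
    RT 341: heading 311 -> 330
    BK 12.1: (15.938,-9.132) -> (5.459,-3.082) [heading=330, draw]
    RT 180: heading 330 -> 150
    -- iteration 3/4 --
    RT 341: heading 150 -> 169
    BK 12.1: (5.459,-3.082) -> (17.337,-5.391) [heading=169, draw]
    RT 180: heading 169 -> 349
    -- iteration 4/4 --
    RT 341: heading 349 -> 8
    BK 12.1: (17.337,-5.391) -> (5.355,-7.075) [heading=8, draw]
    RT 180: heading 8 -> 188
  ]
  -- iteration 2/4 --
  LT 90: heading 188 -> 278
  RT 113: heading 278 -> 165
  RT 180: heading 165 -> 345
  REPEAT 4 [
    -- iteration 1/4 --
    RT 341: heading 345 -> 4
    BK 12.1: (5.355,-7.075) -> (-6.716,-7.919) [heading=4, draw]
    RT 180: heading 4 -> 184
    -- iteration 2/4 --
    RT 341: heading 184 -> 203
    BK 12.1: (-6.716,-7.919) -> (4.422,-3.191) [heading=203, draw]
    RT 180: heading 203 -> 23
    -- iteration 3/4 --
    RT 341: heading 23 -> 42
    BK 12.1: (4.422,-3.191) -> (-4.57,-11.287) [heading=42, draw]
    RT 180: heading 42 -> 222
    -- iteration 4/4 --
    RT 341: heading 222 -> 241
    BK 12.1: (-4.57,-11.287) -> (1.297,-0.705) [heading=241, draw]
    RT 180: heading 241 -> 61
  ]
  -- iteration 3/4 --
  LT 90: heading 61 -> 151
  RT 113: heading 151 -> 38
  RT 180: heading 38 -> 218
  REPEAT 4 [
    -- iteration 1/4 --
    RT 341: heading 218 -> 237
    BK 12.1: (1.297,-0.705) -> (7.887,9.443) [heading=237, draw]
    RT 180: heading 237 -> 57
    -- iteration 2/4 --
    RT 341: heading 57 -> 76
    BK 12.1: (7.887,9.443) -> (4.959,-2.297) [heading=76, draw]
    RT 180: heading 76 -> 256
    -- iteration 3/4 --
    RT 341: heading 256 -> 275
    BK 12.1: (4.959,-2.297) -> (3.905,9.757) [heading=275, draw]
    RT 180: heading 275 -> 95
    -- iteration 4/4 --
    RT 341: heading 95 -> 114
    BK 12.1: (3.905,9.757) -> (8.826,-1.297) [heading=114, draw]
    RT 180: heading 114 -> 294
  ]
  -- iteration 4/4 --
  LT 90: heading 294 -> 24
  RT 113: heading 24 -> 271
  RT 180: heading 271 -> 91
  REPEAT 4 [
    -- iteration 1/4 --
    RT 341: heading 91 -> 110
    BK 12.1: (8.826,-1.297) -> (12.965,-12.667) [heading=110, draw]
    RT 180: heading 110 -> 290
    -- iteration 2/4 --
    RT 341: heading 290 -> 309
    BK 12.1: (12.965,-12.667) -> (5.35,-3.264) [heading=309, draw]
    RT 180: heading 309 -> 129
    -- iteration 3/4 --
    RT 341: heading 129 -> 148
    BK 12.1: (5.35,-3.264) -> (15.611,-9.676) [heading=148, draw]
    RT 180: heading 148 -> 328
    -- iteration 4/4 --
    RT 341: heading 328 -> 347
    BK 12.1: (15.611,-9.676) -> (3.822,-6.954) [heading=347, draw]
    RT 180: heading 347 -> 167
  ]
]
LT 45: heading 167 -> 212
PU: pen up
FD 7.1: (3.822,-6.954) -> (-2.2,-10.717) [heading=212, move]
RT 135: heading 212 -> 77
Final: pos=(-2.2,-10.717), heading=77, 17 segment(s) drawn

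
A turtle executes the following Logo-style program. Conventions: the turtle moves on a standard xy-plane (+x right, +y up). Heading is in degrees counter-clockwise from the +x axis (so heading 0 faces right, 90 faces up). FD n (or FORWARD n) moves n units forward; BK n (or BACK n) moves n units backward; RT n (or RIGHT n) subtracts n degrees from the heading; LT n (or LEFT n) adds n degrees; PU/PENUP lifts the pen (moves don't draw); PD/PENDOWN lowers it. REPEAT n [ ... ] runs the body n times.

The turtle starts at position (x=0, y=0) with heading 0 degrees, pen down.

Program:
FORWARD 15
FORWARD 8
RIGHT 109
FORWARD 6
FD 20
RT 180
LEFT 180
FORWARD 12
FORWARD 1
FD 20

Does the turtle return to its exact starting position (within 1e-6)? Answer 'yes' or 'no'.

Answer: no

Derivation:
Executing turtle program step by step:
Start: pos=(0,0), heading=0, pen down
FD 15: (0,0) -> (15,0) [heading=0, draw]
FD 8: (15,0) -> (23,0) [heading=0, draw]
RT 109: heading 0 -> 251
FD 6: (23,0) -> (21.047,-5.673) [heading=251, draw]
FD 20: (21.047,-5.673) -> (14.535,-24.583) [heading=251, draw]
RT 180: heading 251 -> 71
LT 180: heading 71 -> 251
FD 12: (14.535,-24.583) -> (10.628,-35.93) [heading=251, draw]
FD 1: (10.628,-35.93) -> (10.303,-36.875) [heading=251, draw]
FD 20: (10.303,-36.875) -> (3.791,-55.786) [heading=251, draw]
Final: pos=(3.791,-55.786), heading=251, 7 segment(s) drawn

Start position: (0, 0)
Final position: (3.791, -55.786)
Distance = 55.914; >= 1e-6 -> NOT closed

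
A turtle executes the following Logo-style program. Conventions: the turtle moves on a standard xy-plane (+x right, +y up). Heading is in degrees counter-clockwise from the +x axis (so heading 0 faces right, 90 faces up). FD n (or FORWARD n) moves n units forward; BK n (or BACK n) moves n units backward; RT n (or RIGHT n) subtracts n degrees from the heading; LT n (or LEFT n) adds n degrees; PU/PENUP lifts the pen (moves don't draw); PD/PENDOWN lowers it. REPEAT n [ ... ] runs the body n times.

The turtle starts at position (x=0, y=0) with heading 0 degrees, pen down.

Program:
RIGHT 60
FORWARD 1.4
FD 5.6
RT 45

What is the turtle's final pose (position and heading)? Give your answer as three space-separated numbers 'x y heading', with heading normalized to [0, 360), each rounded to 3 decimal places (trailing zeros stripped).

Answer: 3.5 -6.062 255

Derivation:
Executing turtle program step by step:
Start: pos=(0,0), heading=0, pen down
RT 60: heading 0 -> 300
FD 1.4: (0,0) -> (0.7,-1.212) [heading=300, draw]
FD 5.6: (0.7,-1.212) -> (3.5,-6.062) [heading=300, draw]
RT 45: heading 300 -> 255
Final: pos=(3.5,-6.062), heading=255, 2 segment(s) drawn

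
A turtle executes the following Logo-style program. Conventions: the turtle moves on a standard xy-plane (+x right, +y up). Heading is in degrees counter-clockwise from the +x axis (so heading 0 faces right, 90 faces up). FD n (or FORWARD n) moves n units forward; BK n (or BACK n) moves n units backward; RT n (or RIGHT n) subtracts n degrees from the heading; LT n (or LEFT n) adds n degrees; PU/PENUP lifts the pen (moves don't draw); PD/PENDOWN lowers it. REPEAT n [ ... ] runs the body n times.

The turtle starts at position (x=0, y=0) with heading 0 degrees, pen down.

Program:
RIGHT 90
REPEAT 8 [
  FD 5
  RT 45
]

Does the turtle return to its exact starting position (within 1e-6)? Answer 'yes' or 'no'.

Executing turtle program step by step:
Start: pos=(0,0), heading=0, pen down
RT 90: heading 0 -> 270
REPEAT 8 [
  -- iteration 1/8 --
  FD 5: (0,0) -> (0,-5) [heading=270, draw]
  RT 45: heading 270 -> 225
  -- iteration 2/8 --
  FD 5: (0,-5) -> (-3.536,-8.536) [heading=225, draw]
  RT 45: heading 225 -> 180
  -- iteration 3/8 --
  FD 5: (-3.536,-8.536) -> (-8.536,-8.536) [heading=180, draw]
  RT 45: heading 180 -> 135
  -- iteration 4/8 --
  FD 5: (-8.536,-8.536) -> (-12.071,-5) [heading=135, draw]
  RT 45: heading 135 -> 90
  -- iteration 5/8 --
  FD 5: (-12.071,-5) -> (-12.071,0) [heading=90, draw]
  RT 45: heading 90 -> 45
  -- iteration 6/8 --
  FD 5: (-12.071,0) -> (-8.536,3.536) [heading=45, draw]
  RT 45: heading 45 -> 0
  -- iteration 7/8 --
  FD 5: (-8.536,3.536) -> (-3.536,3.536) [heading=0, draw]
  RT 45: heading 0 -> 315
  -- iteration 8/8 --
  FD 5: (-3.536,3.536) -> (0,0) [heading=315, draw]
  RT 45: heading 315 -> 270
]
Final: pos=(0,0), heading=270, 8 segment(s) drawn

Start position: (0, 0)
Final position: (0, 0)
Distance = 0; < 1e-6 -> CLOSED

Answer: yes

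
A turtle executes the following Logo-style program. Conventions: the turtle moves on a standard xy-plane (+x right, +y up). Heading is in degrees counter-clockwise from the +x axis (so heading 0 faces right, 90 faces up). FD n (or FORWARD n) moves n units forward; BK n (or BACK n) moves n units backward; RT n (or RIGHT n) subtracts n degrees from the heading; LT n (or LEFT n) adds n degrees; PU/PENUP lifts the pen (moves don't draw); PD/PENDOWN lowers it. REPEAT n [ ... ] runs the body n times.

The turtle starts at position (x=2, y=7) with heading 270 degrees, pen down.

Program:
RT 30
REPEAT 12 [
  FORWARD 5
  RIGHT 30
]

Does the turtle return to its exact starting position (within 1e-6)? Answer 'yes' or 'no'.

Executing turtle program step by step:
Start: pos=(2,7), heading=270, pen down
RT 30: heading 270 -> 240
REPEAT 12 [
  -- iteration 1/12 --
  FD 5: (2,7) -> (-0.5,2.67) [heading=240, draw]
  RT 30: heading 240 -> 210
  -- iteration 2/12 --
  FD 5: (-0.5,2.67) -> (-4.83,0.17) [heading=210, draw]
  RT 30: heading 210 -> 180
  -- iteration 3/12 --
  FD 5: (-4.83,0.17) -> (-9.83,0.17) [heading=180, draw]
  RT 30: heading 180 -> 150
  -- iteration 4/12 --
  FD 5: (-9.83,0.17) -> (-14.16,2.67) [heading=150, draw]
  RT 30: heading 150 -> 120
  -- iteration 5/12 --
  FD 5: (-14.16,2.67) -> (-16.66,7) [heading=120, draw]
  RT 30: heading 120 -> 90
  -- iteration 6/12 --
  FD 5: (-16.66,7) -> (-16.66,12) [heading=90, draw]
  RT 30: heading 90 -> 60
  -- iteration 7/12 --
  FD 5: (-16.66,12) -> (-14.16,16.33) [heading=60, draw]
  RT 30: heading 60 -> 30
  -- iteration 8/12 --
  FD 5: (-14.16,16.33) -> (-9.83,18.83) [heading=30, draw]
  RT 30: heading 30 -> 0
  -- iteration 9/12 --
  FD 5: (-9.83,18.83) -> (-4.83,18.83) [heading=0, draw]
  RT 30: heading 0 -> 330
  -- iteration 10/12 --
  FD 5: (-4.83,18.83) -> (-0.5,16.33) [heading=330, draw]
  RT 30: heading 330 -> 300
  -- iteration 11/12 --
  FD 5: (-0.5,16.33) -> (2,12) [heading=300, draw]
  RT 30: heading 300 -> 270
  -- iteration 12/12 --
  FD 5: (2,12) -> (2,7) [heading=270, draw]
  RT 30: heading 270 -> 240
]
Final: pos=(2,7), heading=240, 12 segment(s) drawn

Start position: (2, 7)
Final position: (2, 7)
Distance = 0; < 1e-6 -> CLOSED

Answer: yes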